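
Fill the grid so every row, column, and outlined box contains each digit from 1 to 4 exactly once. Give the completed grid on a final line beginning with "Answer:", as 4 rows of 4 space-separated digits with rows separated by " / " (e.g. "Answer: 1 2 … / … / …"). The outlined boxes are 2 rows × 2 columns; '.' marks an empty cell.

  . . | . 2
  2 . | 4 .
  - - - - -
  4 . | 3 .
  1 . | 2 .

Step 1. [r1c2∈{1,3,4}] across row 1, 4 lands solely at r1c2 ⇒ r1c2=4.
Step 2. [r2c4∈{1,3}] across col 4, 3 lands solely at r2c4. So r2c4=3.
Step 3. [r3c2∈{2}] r3c2 is down to just 2. So r3c2=2.
Step 4. [r2c2∈{1}] r2c2 has the single candidate 1. So r2c2=1.
Step 5. [r1c3∈{1}] r1c3 has the single candidate 1 ⇒ r1c3=1.
Step 6. [r3c4∈{1}] r3c4's peers cover all but 1, so r3c4=1.
Step 7. [r1c1∈{3}] r1c1's peers cover all but 3. So r1c1=3.
Step 8. [r4c2∈{3}] r4c2 has the single candidate 3, so r4c2=3.
Step 9. [r4c4∈{4}] nothing but 4 survives at r4c4. So r4c4=4.

Answer: 3 4 1 2 / 2 1 4 3 / 4 2 3 1 / 1 3 2 4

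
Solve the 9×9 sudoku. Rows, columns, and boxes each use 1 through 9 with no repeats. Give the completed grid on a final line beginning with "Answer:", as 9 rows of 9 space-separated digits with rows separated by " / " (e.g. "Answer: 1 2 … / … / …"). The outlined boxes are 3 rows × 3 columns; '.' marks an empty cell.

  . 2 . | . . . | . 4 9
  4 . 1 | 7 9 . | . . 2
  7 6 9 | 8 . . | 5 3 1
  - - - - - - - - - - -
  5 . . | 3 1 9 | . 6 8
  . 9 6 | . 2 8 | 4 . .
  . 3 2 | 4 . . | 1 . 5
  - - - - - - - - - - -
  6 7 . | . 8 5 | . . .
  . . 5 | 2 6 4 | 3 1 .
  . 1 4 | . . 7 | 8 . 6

Step 1. [r1c4∈{1,5,6}] col 4 places 6 nowhere but r1c4 ⇒ r1c4=6.
Step 2. [r7c7∈{2,9}] 9 has one home in col 7: r7c7, so r7c7=9.
Step 3. [r1c3∈{3,8}] col 3 places 8 nowhere but r1c3, so r1c3=8.
Step 4. [r1c1∈{3}] r1c1 has the single candidate 3 ⇒ r1c1=3.
Step 5. [r5c8∈{7}] r5c8 is down to just 7. So r5c8=7.
Step 6. [r8c1∈{8,9}] row 8 places 9 nowhere but r8c1 ⇒ r8c1=9.
Step 7. [r7c8∈{2}] r7c8 has the single candidate 2, so r7c8=2.
Step 8. [r5c4∈{5}] r5c4 is down to just 5, so r5c4=5.
Step 9. [r9c1∈{2}] nothing but 2 survives at r9c1, so r9c1=2.
Step 10. [r4c7∈{2}] r4c7 has the single candidate 2, so r4c7=2.
Step 11. [r2c6∈{3}] r2c6 has the single candidate 3. So r2c6=3.
Step 12. [r7c9∈{4}] nothing but 4 survives at r7c9. So r7c9=4.
Step 13. [r6c5∈{7}] r6c5 is down to just 7. So r6c5=7.
Step 14. [r1c6∈{1}] nothing but 1 survives at r1c6. So r1c6=1.
Step 15. [r2c2∈{5}] only 5 remains possible at r2c2. So r2c2=5.
Step 16. [r8c9∈{7}] r8c9 is down to just 7. So r8c9=7.
Step 17. [r2c8∈{8}] r2c8 is down to just 8. So r2c8=8.
Step 18. [r5c1∈{1}] only 1 remains possible at r5c1 ⇒ r5c1=1.
Step 19. [r9c5∈{3}] only 3 remains possible at r9c5 ⇒ r9c5=3.
Step 20. [r8c2∈{8}] nothing but 8 survives at r8c2, so r8c2=8.
Step 21. [r7c4∈{1}] r7c4 is down to just 1. So r7c4=1.
Step 22. [r9c4∈{9}] r9c4 has the single candidate 9 ⇒ r9c4=9.
Step 23. [r1c7∈{7}] r1c7's peers cover all but 7. So r1c7=7.
Step 24. [r6c6∈{6}] r6c6's peers cover all but 6 ⇒ r6c6=6.
Step 25. [r1c5∈{5}] r1c5 is down to just 5, so r1c5=5.
Step 26. [r6c8∈{9}] r6c8 is down to just 9 ⇒ r6c8=9.
Step 27. [r9c8∈{5}] only 5 remains possible at r9c8, so r9c8=5.
Step 28. [r4c2∈{4}] r4c2 is down to just 4, so r4c2=4.
Step 29. [r2c7∈{6}] r2c7's peers cover all but 6. So r2c7=6.
Step 30. [r5c9∈{3}] nothing but 3 survives at r5c9 ⇒ r5c9=3.
Step 31. [r4c3∈{7}] nothing but 7 survives at r4c3, so r4c3=7.
Step 32. [r7c3∈{3}] r7c3's peers cover all but 3, so r7c3=3.
Step 33. [r3c5∈{4}] nothing but 4 survives at r3c5. So r3c5=4.
Step 34. [r3c6∈{2}] r3c6 is down to just 2. So r3c6=2.
Step 35. [r6c1∈{8}] r6c1's peers cover all but 8 ⇒ r6c1=8.

Answer: 3 2 8 6 5 1 7 4 9 / 4 5 1 7 9 3 6 8 2 / 7 6 9 8 4 2 5 3 1 / 5 4 7 3 1 9 2 6 8 / 1 9 6 5 2 8 4 7 3 / 8 3 2 4 7 6 1 9 5 / 6 7 3 1 8 5 9 2 4 / 9 8 5 2 6 4 3 1 7 / 2 1 4 9 3 7 8 5 6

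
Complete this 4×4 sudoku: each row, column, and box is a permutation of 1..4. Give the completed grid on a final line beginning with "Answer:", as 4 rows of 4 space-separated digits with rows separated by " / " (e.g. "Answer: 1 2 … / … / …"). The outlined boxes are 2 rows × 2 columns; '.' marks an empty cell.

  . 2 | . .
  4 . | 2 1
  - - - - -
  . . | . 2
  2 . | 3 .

Step 1. [r3c3∈{1,4}] in col 3, 1 fits only at r3c3. So r3c3=1.
Step 2. [r3c1∈{3}] r3c1's peers cover all but 3 ⇒ r3c1=3.
Step 3. [r4c4∈{4}] nothing but 4 survives at r4c4. So r4c4=4.
Step 4. [r2c2∈{3}] nothing but 3 survives at r2c2 ⇒ r2c2=3.
Step 5. [r1c3∈{4}] nothing but 4 survives at r1c3, so r1c3=4.
Step 6. [r4c2∈{1}] r4c2 has the single candidate 1 ⇒ r4c2=1.
Step 7. [r1c1∈{1}] r1c1's peers cover all but 1, so r1c1=1.
Step 8. [r3c2∈{4}] only 4 remains possible at r3c2 ⇒ r3c2=4.
Step 9. [r1c4∈{3}] r1c4 is down to just 3. So r1c4=3.

Answer: 1 2 4 3 / 4 3 2 1 / 3 4 1 2 / 2 1 3 4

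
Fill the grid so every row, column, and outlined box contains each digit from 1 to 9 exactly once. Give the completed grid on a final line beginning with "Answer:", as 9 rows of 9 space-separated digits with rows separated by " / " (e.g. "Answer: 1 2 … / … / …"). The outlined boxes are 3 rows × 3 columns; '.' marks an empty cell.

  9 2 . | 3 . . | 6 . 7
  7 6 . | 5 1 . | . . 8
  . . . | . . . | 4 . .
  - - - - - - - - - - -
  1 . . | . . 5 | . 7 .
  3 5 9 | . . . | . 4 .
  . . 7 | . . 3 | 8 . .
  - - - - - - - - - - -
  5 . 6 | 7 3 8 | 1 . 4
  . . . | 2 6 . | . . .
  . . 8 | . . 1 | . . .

Step 1. [r5c7∈{2}] only 2 remains possible at r5c7 ⇒ r5c7=2.
Step 2. [r6c2∈{4}] only 4 remains possible at r6c2, so r6c2=4.
Step 3. [r7c8∈{2,9}] 2 has one home in row 7: r7c8. So r7c8=2.
Step 4. [r3c9∈{1,2,3,5,9}] col 9 places 2 nowhere but r3c9. So r3c9=2.
Step 5. [r1c5∈{4,8}] row 1 places 8 nowhere but r1c5, so r1c5=8.
Step 6. [r9c5∈{4,5,9}] r9c5 is the only open cell in col 5 admitting 5. So r9c5=5.
Step 7. [r8c7∈{3,5,7,9}] across col 7, 5 lands solely at r8c7 ⇒ r8c7=5.
Step 8. [r6c9∈{1,5,6,9}] r6c9 is the only open cell in col 9 admitting 5. So r6c9=5.
Step 9. [r8c2∈{1,3,7,9}] row 8 places 7 nowhere but r8c2. So r8c2=7.
Step 10. [r3c2∈{1,3,8}] in col 2, 1 fits only at r3c2, so r3c2=1.
Step 11. [r9c2∈{3,9}] across col 2, 3 lands solely at r9c2. So r9c2=3.
Step 12. [r6c1∈{2,6}] r6c1 is the only open cell in col 1 admitting 6. So r6c1=6.
Step 13. [r4c5∈{2,4,9}] across col 5, 4 lands solely at r4c5, so r4c5=4.
Step 14. [r8c1∈{4}] nothing but 4 survives at r8c1. So r8c1=4.
Step 15. [r8c6∈{9}] r8c6's peers cover all but 9 ⇒ r8c6=9.
Step 16. [r5c4∈{1,6,8}] 8 has one home in row 5: r5c4 ⇒ r5c4=8.
Step 17. [r1c6∈{4}] r1c6's peers cover all but 4 ⇒ r1c6=4.
Step 18. [r9c8∈{6,9}] col 8 places 6 nowhere but r9c8, so r9c8=6.
Step 19. [r9c9∈{9}] r9c9's peers cover all but 9, so r9c9=9.
Step 20. [r1c8∈{1,5}] r1c8 is the only open cell in row 1 admitting 1, so r1c8=1.
Step 21. [r6c8∈{9}] only 9 remains possible at r6c8, so r6c8=9.
Step 22. [r2c8∈{3}] r2c8 has the single candidate 3 ⇒ r2c8=3.
Step 23. [r4c4∈{6,9}] r4c4 is the only open cell in row 4 admitting 9 ⇒ r4c4=9.
Step 24. [r5c6∈{6,7}] box 5 places 6 nowhere but r5c6, so r5c6=6.
Step 25. [r3c5∈{7,9}] across row 3, 9 lands solely at r3c5, so r3c5=9.
Step 26. [r3c3∈{3,5}] in row 3, 3 fits only at r3c3. So r3c3=3.
Step 27. [r8c9∈{3}] r8c9 has the single candidate 3, so r8c9=3.
Step 28. [r9c1∈{2}] r9c1 is down to just 2, so r9c1=2.
Step 29. [r2c3∈{4}] only 4 remains possible at r2c3. So r2c3=4.
Step 30. [r4c2∈{8}] r4c2 has the single candidate 8. So r4c2=8.
Step 31. [r9c7∈{7}] nothing but 7 survives at r9c7. So r9c7=7.
Step 32. [r3c8∈{5}] r3c8's peers cover all but 5. So r3c8=5.
Step 33. [r3c6∈{7}] only 7 remains possible at r3c6. So r3c6=7.
Step 34. [r4c3∈{2}] nothing but 2 survives at r4c3, so r4c3=2.
Step 35. [r5c5∈{7}] r5c5 has the single candidate 7. So r5c5=7.
Step 36. [r4c9∈{6}] r4c9 has the single candidate 6. So r4c9=6.
Step 37. [r2c6∈{2}] r2c6 has the single candidate 2, so r2c6=2.
Step 38. [r6c4∈{1}] nothing but 1 survives at r6c4 ⇒ r6c4=1.
Step 39. [r9c4∈{4}] nothing but 4 survives at r9c4. So r9c4=4.
Step 40. [r8c8∈{8}] only 8 remains possible at r8c8. So r8c8=8.
Step 41. [r1c3∈{5}] r1c3 is down to just 5 ⇒ r1c3=5.
Step 42. [r2c7∈{9}] r2c7 is down to just 9, so r2c7=9.
Step 43. [r3c1∈{8}] r3c1 has the single candidate 8 ⇒ r3c1=8.
Step 44. [r4c7∈{3}] only 3 remains possible at r4c7 ⇒ r4c7=3.
Step 45. [r5c9∈{1}] only 1 remains possible at r5c9, so r5c9=1.
Step 46. [r3c4∈{6}] only 6 remains possible at r3c4. So r3c4=6.
Step 47. [r8c3∈{1}] r8c3 has the single candidate 1, so r8c3=1.
Step 48. [r6c5∈{2}] r6c5 is down to just 2 ⇒ r6c5=2.
Step 49. [r7c2∈{9}] nothing but 9 survives at r7c2. So r7c2=9.

Answer: 9 2 5 3 8 4 6 1 7 / 7 6 4 5 1 2 9 3 8 / 8 1 3 6 9 7 4 5 2 / 1 8 2 9 4 5 3 7 6 / 3 5 9 8 7 6 2 4 1 / 6 4 7 1 2 3 8 9 5 / 5 9 6 7 3 8 1 2 4 / 4 7 1 2 6 9 5 8 3 / 2 3 8 4 5 1 7 6 9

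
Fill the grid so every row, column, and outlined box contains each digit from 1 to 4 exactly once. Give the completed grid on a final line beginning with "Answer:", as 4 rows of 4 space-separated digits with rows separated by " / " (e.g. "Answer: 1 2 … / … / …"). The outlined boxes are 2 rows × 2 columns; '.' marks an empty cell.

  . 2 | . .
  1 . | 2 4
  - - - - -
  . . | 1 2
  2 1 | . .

Step 1. [r1c3∈{3}] r1c3 is down to just 3 ⇒ r1c3=3.
Step 2. [r3c2∈{3,4}] in col 2, 4 fits only at r3c2, so r3c2=4.
Step 3. [r1c1∈{4}] r1c1's peers cover all but 4, so r1c1=4.
Step 4. [r2c2∈{3}] r2c2 has the single candidate 3 ⇒ r2c2=3.
Step 5. [r3c1∈{3}] r3c1 is down to just 3, so r3c1=3.
Step 6. [r4c3∈{4}] r4c3 has the single candidate 4, so r4c3=4.
Step 7. [r4c4∈{3}] nothing but 3 survives at r4c4, so r4c4=3.
Step 8. [r1c4∈{1}] only 1 remains possible at r1c4. So r1c4=1.

Answer: 4 2 3 1 / 1 3 2 4 / 3 4 1 2 / 2 1 4 3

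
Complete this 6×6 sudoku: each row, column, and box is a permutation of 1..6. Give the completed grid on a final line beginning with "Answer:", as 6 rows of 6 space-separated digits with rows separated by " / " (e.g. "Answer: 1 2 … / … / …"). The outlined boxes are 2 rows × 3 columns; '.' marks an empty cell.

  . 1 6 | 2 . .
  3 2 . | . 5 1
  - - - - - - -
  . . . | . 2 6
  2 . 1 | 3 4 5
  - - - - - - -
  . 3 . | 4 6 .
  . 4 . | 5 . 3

Step 1. [r1c1∈{4,5}] r1c1 is the only open cell in row 1 admitting 5, so r1c1=5.
Step 2. [r5c3∈{2,5}] row 5 places 5 nowhere but r5c3 ⇒ r5c3=5.
Step 3. [r3c1∈{4}] only 4 remains possible at r3c1, so r3c1=4.
Step 4. [r6c1∈{1,6}] row 6 places 6 nowhere but r6c1. So r6c1=6.
Step 5. [r6c5∈{1}] r6c5's peers cover all but 1 ⇒ r6c5=1.
Step 6. [r3c4∈{1}] r3c4 has the single candidate 1, so r3c4=1.
Step 7. [r4c2∈{6}] only 6 remains possible at r4c2. So r4c2=6.
Step 8. [r3c2∈{5}] nothing but 5 survives at r3c2. So r3c2=5.
Step 9. [r5c6∈{2}] r5c6 is down to just 2 ⇒ r5c6=2.
Step 10. [r2c3∈{4}] r2c3's peers cover all but 4, so r2c3=4.
Step 11. [r5c1∈{1}] r5c1 is down to just 1, so r5c1=1.
Step 12. [r1c6∈{4}] r1c6's peers cover all but 4, so r1c6=4.
Step 13. [r1c5∈{3}] nothing but 3 survives at r1c5, so r1c5=3.
Step 14. [r2c4∈{6}] r2c4 is down to just 6, so r2c4=6.
Step 15. [r3c3∈{3}] only 3 remains possible at r3c3 ⇒ r3c3=3.
Step 16. [r6c3∈{2}] r6c3's peers cover all but 2 ⇒ r6c3=2.

Answer: 5 1 6 2 3 4 / 3 2 4 6 5 1 / 4 5 3 1 2 6 / 2 6 1 3 4 5 / 1 3 5 4 6 2 / 6 4 2 5 1 3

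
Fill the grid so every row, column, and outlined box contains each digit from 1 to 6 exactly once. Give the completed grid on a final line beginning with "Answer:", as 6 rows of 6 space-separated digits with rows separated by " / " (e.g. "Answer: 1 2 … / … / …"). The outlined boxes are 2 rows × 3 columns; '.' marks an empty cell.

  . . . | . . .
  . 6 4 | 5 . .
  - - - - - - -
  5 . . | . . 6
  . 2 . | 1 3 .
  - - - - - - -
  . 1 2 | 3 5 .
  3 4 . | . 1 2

Step 1. [r2c5∈{2}] r2c5's peers cover all but 2 ⇒ r2c5=2.
Step 2. [r3c5∈{4}] nothing but 4 survives at r3c5. So r3c5=4.
Step 3. [r2c1∈{1}] r2c1 has the single candidate 1, so r2c1=1.
Step 4. [r1c4∈{4,6}] r1c4 is the only open cell in col 4 admitting 4, so r1c4=4.
Step 5. [r5c1∈{6}] only 6 remains possible at r5c1. So r5c1=6.
Step 6. [r3c2∈{3}] nothing but 3 survives at r3c2, so r3c2=3.
Step 7. [r1c3∈{3,5}] col 3 places 3 nowhere but r1c3 ⇒ r1c3=3.
Step 8. [r1c6∈{1}] r1c6 is down to just 1, so r1c6=1.
Step 9. [r1c1∈{2}] nothing but 2 survives at r1c1. So r1c1=2.
Step 10. [r4c6∈{5}] r4c6's peers cover all but 5 ⇒ r4c6=5.
Step 11. [r1c5∈{6}] nothing but 6 survives at r1c5 ⇒ r1c5=6.
Step 12. [r6c4∈{6}] only 6 remains possible at r6c4 ⇒ r6c4=6.
Step 13. [r3c4∈{2}] r3c4 has the single candidate 2. So r3c4=2.
Step 14. [r5c6∈{4}] r5c6 has the single candidate 4 ⇒ r5c6=4.
Step 15. [r3c3∈{1}] r3c3 has the single candidate 1 ⇒ r3c3=1.
Step 16. [r4c3∈{6}] only 6 remains possible at r4c3 ⇒ r4c3=6.
Step 17. [r4c1∈{4}] nothing but 4 survives at r4c1, so r4c1=4.
Step 18. [r1c2∈{5}] nothing but 5 survives at r1c2 ⇒ r1c2=5.
Step 19. [r2c6∈{3}] only 3 remains possible at r2c6. So r2c6=3.
Step 20. [r6c3∈{5}] only 5 remains possible at r6c3, so r6c3=5.

Answer: 2 5 3 4 6 1 / 1 6 4 5 2 3 / 5 3 1 2 4 6 / 4 2 6 1 3 5 / 6 1 2 3 5 4 / 3 4 5 6 1 2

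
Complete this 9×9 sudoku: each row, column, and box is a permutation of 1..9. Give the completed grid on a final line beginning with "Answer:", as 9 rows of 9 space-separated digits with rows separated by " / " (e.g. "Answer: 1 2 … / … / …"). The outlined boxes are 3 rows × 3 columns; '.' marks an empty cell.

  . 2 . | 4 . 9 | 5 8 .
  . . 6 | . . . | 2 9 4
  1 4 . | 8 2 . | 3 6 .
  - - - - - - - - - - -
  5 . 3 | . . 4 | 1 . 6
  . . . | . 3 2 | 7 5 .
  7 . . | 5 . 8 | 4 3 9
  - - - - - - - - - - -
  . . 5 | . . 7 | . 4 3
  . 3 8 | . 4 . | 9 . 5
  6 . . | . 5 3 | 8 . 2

Step 1. [r1c3∈{7}] r1c3 is down to just 7. So r1c3=7.
Step 2. [r4c2∈{8,9}] 8 has one home in row 4: r4c2, so r4c2=8.
Step 3. [r8c6∈{1,6}] 6 has one home in col 6: r8c6, so r8c6=6.
Step 4. [r2c6∈{1,5}] col 6 places 1 nowhere but r2c6, so r2c6=1.
Step 5. [r5c4∈{1,6,9}] across col 4, 6 lands solely at r5c4. So r5c4=6.
Step 6. [r6c5∈{1}] r6c5's peers cover all but 1. So r6c5=1.
Step 7. [r9c2∈{1,7,9}] across col 2, 7 lands solely at r9c2, so r9c2=7.
Step 8. [r9c8∈{1}] r9c8's peers cover all but 1, so r9c8=1.
Step 9. [r9c4∈{9}] only 9 remains possible at r9c4 ⇒ r9c4=9.
Step 10. [r7c2∈{1,9}] box 7 places 1 nowhere but r7c2 ⇒ r7c2=1.
Step 11. [r2c4∈{3,7}] across col 4, 3 lands solely at r2c4, so r2c4=3.
Step 12. [r8c1∈{2}] only 2 remains possible at r8c1 ⇒ r8c1=2.
Step 13. [r5c1∈{4,9}] r5c1 is the only open cell in col 1 admitting 4 ⇒ r5c1=4.
Step 14. [r4c5∈{7,9}] row 4 places 9 nowhere but r4c5 ⇒ r4c5=9.
Step 15. [r3c3∈{9}] only 9 remains possible at r3c3. So r3c3=9.
Step 16. [r8c8∈{7}] only 7 remains possible at r8c8 ⇒ r8c8=7.
Step 17. [r5c9∈{8}] r5c9 has the single candidate 8, so r5c9=8.
Step 18. [r4c4∈{7}] only 7 remains possible at r4c4 ⇒ r4c4=7.
Step 19. [r7c7∈{6}] only 6 remains possible at r7c7, so r7c7=6.
Step 20. [r1c1∈{3}] r1c1 has the single candidate 3, so r1c1=3.
Step 21. [r1c9∈{1}] r1c9 has the single candidate 1. So r1c9=1.
Step 22. [r3c9∈{7}] r3c9 has the single candidate 7, so r3c9=7.
Step 23. [r1c5∈{6}] nothing but 6 survives at r1c5, so r1c5=6.
Step 24. [r2c5∈{7}] only 7 remains possible at r2c5 ⇒ r2c5=7.
Step 25. [r7c1∈{9}] r7c1's peers cover all but 9, so r7c1=9.
Step 26. [r7c4∈{2}] only 2 remains possible at r7c4, so r7c4=2.
Step 27. [r6c2∈{6}] nothing but 6 survives at r6c2. So r6c2=6.
Step 28. [r2c1∈{8}] r2c1's peers cover all but 8 ⇒ r2c1=8.
Step 29. [r9c3∈{4}] only 4 remains possible at r9c3 ⇒ r9c3=4.
Step 30. [r6c3∈{2}] r6c3's peers cover all but 2. So r6c3=2.
Step 31. [r2c2∈{5}] r2c2 has the single candidate 5. So r2c2=5.
Step 32. [r7c5∈{8}] r7c5 is down to just 8, so r7c5=8.
Step 33. [r8c4∈{1}] r8c4's peers cover all but 1 ⇒ r8c4=1.
Step 34. [r4c8∈{2}] r4c8 has the single candidate 2. So r4c8=2.
Step 35. [r5c3∈{1}] r5c3's peers cover all but 1, so r5c3=1.
Step 36. [r3c6∈{5}] nothing but 5 survives at r3c6, so r3c6=5.
Step 37. [r5c2∈{9}] only 9 remains possible at r5c2. So r5c2=9.

Answer: 3 2 7 4 6 9 5 8 1 / 8 5 6 3 7 1 2 9 4 / 1 4 9 8 2 5 3 6 7 / 5 8 3 7 9 4 1 2 6 / 4 9 1 6 3 2 7 5 8 / 7 6 2 5 1 8 4 3 9 / 9 1 5 2 8 7 6 4 3 / 2 3 8 1 4 6 9 7 5 / 6 7 4 9 5 3 8 1 2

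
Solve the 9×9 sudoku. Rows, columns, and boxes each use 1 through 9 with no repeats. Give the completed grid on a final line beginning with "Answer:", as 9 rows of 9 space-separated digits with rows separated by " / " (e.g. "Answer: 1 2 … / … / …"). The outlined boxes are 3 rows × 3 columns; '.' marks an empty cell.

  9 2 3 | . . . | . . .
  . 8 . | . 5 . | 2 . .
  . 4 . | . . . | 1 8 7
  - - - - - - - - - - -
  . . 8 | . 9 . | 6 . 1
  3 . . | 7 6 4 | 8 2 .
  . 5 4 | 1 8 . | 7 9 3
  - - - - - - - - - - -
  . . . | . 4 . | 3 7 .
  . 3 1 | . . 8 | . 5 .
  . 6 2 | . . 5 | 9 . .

Step 1. [r8c4∈{2,6,9}] 9 has one home in row 8: r8c4 ⇒ r8c4=9.
Step 2. [r8c7∈{4}] nothing but 4 survives at r8c7. So r8c7=4.
Step 3. [r7c6∈{1,2,6}] row 7 places 1 nowhere but r7c6. So r7c6=1.
Step 4. [r7c4∈{2,6}] across box 8, 6 lands solely at r7c4, so r7c4=6.
Step 5. [r2c8∈{3,4,6}] across col 8, 3 lands solely at r2c8, so r2c8=3.
Step 6. [r3c6∈{2,3,6,9}] across row 3, 9 lands solely at r3c6. So r3c6=9.
Step 7. [r1c8∈{4,6}] col 8 places 6 nowhere but r1c8 ⇒ r1c8=6.
Step 8. [r8c1∈{7}] only 7 remains possible at r8c1, so r8c1=7.
Step 9. [r9c4∈{3}] nothing but 3 survives at r9c4 ⇒ r9c4=3.
Step 10. [r6c6∈{2}] r6c6 is down to just 2 ⇒ r6c6=2.
Step 11. [r2c6∈{6,7}] 6 has one home in col 6: r2c6. So r2c6=6.
Step 12. [r9c9∈{8}] r9c9's peers cover all but 8 ⇒ r9c9=8.
Step 13. [r5c3∈{9}] nothing but 9 survives at r5c3. So r5c3=9.
Step 14. [r3c3∈{5,6}] r3c3 is the only open cell in col 3 admitting 6 ⇒ r3c3=6.
Step 15. [r2c4∈{4}] r2c4's peers cover all but 4 ⇒ r2c4=4.
Step 16. [r8c5∈{2}] r8c5 is down to just 2. So r8c5=2.
Step 17. [r7c3∈{5}] only 5 remains possible at r7c3. So r7c3=5.
Step 18. [r1c9∈{4,5}] in row 1, 4 fits only at r1c9, so r1c9=4.
Step 19. [r9c5∈{7}] nothing but 7 survives at r9c5 ⇒ r9c5=7.
Step 20. [r4c1∈{2}] only 2 remains possible at r4c1, so r4c1=2.
Step 21. [r3c4∈{2}] only 2 remains possible at r3c4. So r3c4=2.
Step 22. [r2c9∈{9}] nothing but 9 survives at r2c9. So r2c9=9.
Step 23. [r5c9∈{5}] only 5 remains possible at r5c9 ⇒ r5c9=5.
Step 24. [r5c2∈{1}] r5c2 has the single candidate 1, so r5c2=1.
Step 25. [r1c5∈{1}] r1c5's peers cover all but 1. So r1c5=1.
Step 26. [r9c1∈{4}] nothing but 4 survives at r9c1. So r9c1=4.
Step 27. [r7c1∈{8}] r7c1 is down to just 8 ⇒ r7c1=8.
Step 28. [r4c4∈{5}] nothing but 5 survives at r4c4. So r4c4=5.
Step 29. [r7c2∈{9}] r7c2 has the single candidate 9 ⇒ r7c2=9.
Step 30. [r1c7∈{5}] r1c7's peers cover all but 5, so r1c7=5.
Step 31. [r9c8∈{1}] r9c8's peers cover all but 1, so r9c8=1.
Step 32. [r6c1∈{6}] only 6 remains possible at r6c1 ⇒ r6c1=6.
Step 33. [r3c1∈{5}] r3c1's peers cover all but 5 ⇒ r3c1=5.
Step 34. [r3c5∈{3}] nothing but 3 survives at r3c5 ⇒ r3c5=3.
Step 35. [r4c2∈{7}] only 7 remains possible at r4c2. So r4c2=7.
Step 36. [r1c6∈{7}] nothing but 7 survives at r1c6. So r1c6=7.
Step 37. [r1c4∈{8}] r1c4 has the single candidate 8, so r1c4=8.
Step 38. [r2c3∈{7}] nothing but 7 survives at r2c3, so r2c3=7.
Step 39. [r7c9∈{2}] r7c9 is down to just 2 ⇒ r7c9=2.
Step 40. [r8c9∈{6}] r8c9's peers cover all but 6 ⇒ r8c9=6.
Step 41. [r4c6∈{3}] nothing but 3 survives at r4c6, so r4c6=3.
Step 42. [r4c8∈{4}] nothing but 4 survives at r4c8. So r4c8=4.
Step 43. [r2c1∈{1}] r2c1 is down to just 1. So r2c1=1.

Answer: 9 2 3 8 1 7 5 6 4 / 1 8 7 4 5 6 2 3 9 / 5 4 6 2 3 9 1 8 7 / 2 7 8 5 9 3 6 4 1 / 3 1 9 7 6 4 8 2 5 / 6 5 4 1 8 2 7 9 3 / 8 9 5 6 4 1 3 7 2 / 7 3 1 9 2 8 4 5 6 / 4 6 2 3 7 5 9 1 8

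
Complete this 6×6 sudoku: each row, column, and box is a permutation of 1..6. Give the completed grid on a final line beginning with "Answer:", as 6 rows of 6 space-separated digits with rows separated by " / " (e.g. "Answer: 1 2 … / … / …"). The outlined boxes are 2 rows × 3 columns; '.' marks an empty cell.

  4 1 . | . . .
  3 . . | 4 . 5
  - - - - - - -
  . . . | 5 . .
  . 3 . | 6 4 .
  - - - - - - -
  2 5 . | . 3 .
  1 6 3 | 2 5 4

Step 1. [r2c2∈{2}] r2c2 is down to just 2 ⇒ r2c2=2.
Step 2. [r3c6∈{1,2,3}] 3 has one home in row 3: r3c6 ⇒ r3c6=3.
Step 3. [r2c3∈{6}] only 6 remains possible at r2c3 ⇒ r2c3=6.
Step 4. [r1c5∈{2,6}] 6 has one home in col 5: r1c5, so r1c5=6.
Step 5. [r3c5∈{1,2}] in col 5, 2 fits only at r3c5. So r3c5=2.
Step 6. [r4c3∈{1,2,5}] r4c3 is the only open cell in row 4 admitting 2, so r4c3=2.
Step 7. [r5c6∈{1,6}] row 5 places 6 nowhere but r5c6, so r5c6=6.
Step 8. [r3c2∈{4}] nothing but 4 survives at r3c2 ⇒ r3c2=4.
Step 9. [r5c4∈{1}] only 1 remains possible at r5c4, so r5c4=1.
Step 10. [r3c1∈{6}] nothing but 6 survives at r3c1 ⇒ r3c1=6.
Step 11. [r5c3∈{4}] nothing but 4 survives at r5c3 ⇒ r5c3=4.
Step 12. [r4c1∈{5}] only 5 remains possible at r4c1, so r4c1=5.
Step 13. [r1c4∈{3}] r1c4's peers cover all but 3, so r1c4=3.
Step 14. [r3c3∈{1}] r3c3's peers cover all but 1 ⇒ r3c3=1.
Step 15. [r1c3∈{5}] r1c3 has the single candidate 5. So r1c3=5.
Step 16. [r2c5∈{1}] only 1 remains possible at r2c5 ⇒ r2c5=1.
Step 17. [r4c6∈{1}] r4c6 is down to just 1, so r4c6=1.
Step 18. [r1c6∈{2}] r1c6's peers cover all but 2, so r1c6=2.

Answer: 4 1 5 3 6 2 / 3 2 6 4 1 5 / 6 4 1 5 2 3 / 5 3 2 6 4 1 / 2 5 4 1 3 6 / 1 6 3 2 5 4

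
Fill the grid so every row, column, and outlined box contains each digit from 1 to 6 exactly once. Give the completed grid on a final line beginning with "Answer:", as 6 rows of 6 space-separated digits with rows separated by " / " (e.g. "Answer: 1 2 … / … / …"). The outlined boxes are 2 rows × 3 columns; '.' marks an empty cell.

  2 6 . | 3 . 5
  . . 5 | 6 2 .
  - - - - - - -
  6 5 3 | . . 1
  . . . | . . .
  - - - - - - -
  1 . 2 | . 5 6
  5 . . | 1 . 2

Step 1. [r4c1∈{4}] nothing but 4 survives at r4c1 ⇒ r4c1=4.
Step 2. [r2c2∈{1,3,4}] in row 2, 1 fits only at r2c2 ⇒ r2c2=1.
Step 3. [r5c4∈{4}] nothing but 4 survives at r5c4 ⇒ r5c4=4.
Step 4. [r6c5∈{3}] r6c5 has the single candidate 3, so r6c5=3.
Step 5. [r1c3∈{4}] r1c3 has the single candidate 4 ⇒ r1c3=4.
Step 6. [r4c4∈{2,5}] across row 4, 5 lands solely at r4c4, so r4c4=5.
Step 7. [r2c1∈{3}] r2c1's peers cover all but 3. So r2c1=3.
Step 8. [r4c3∈{1}] r4c3 is down to just 1, so r4c3=1.
Step 9. [r5c2∈{3}] r5c2's peers cover all but 3 ⇒ r5c2=3.
Step 10. [r6c2∈{4}] r6c2's peers cover all but 4 ⇒ r6c2=4.
Step 11. [r3c4∈{2}] only 2 remains possible at r3c4, so r3c4=2.
Step 12. [r4c5∈{6}] nothing but 6 survives at r4c5, so r4c5=6.
Step 13. [r4c6∈{3}] nothing but 3 survives at r4c6 ⇒ r4c6=3.
Step 14. [r1c5∈{1}] r1c5 has the single candidate 1 ⇒ r1c5=1.
Step 15. [r2c6∈{4}] r2c6 is down to just 4 ⇒ r2c6=4.
Step 16. [r3c5∈{4}] r3c5's peers cover all but 4, so r3c5=4.
Step 17. [r4c2∈{2}] nothing but 2 survives at r4c2 ⇒ r4c2=2.
Step 18. [r6c3∈{6}] r6c3 has the single candidate 6, so r6c3=6.

Answer: 2 6 4 3 1 5 / 3 1 5 6 2 4 / 6 5 3 2 4 1 / 4 2 1 5 6 3 / 1 3 2 4 5 6 / 5 4 6 1 3 2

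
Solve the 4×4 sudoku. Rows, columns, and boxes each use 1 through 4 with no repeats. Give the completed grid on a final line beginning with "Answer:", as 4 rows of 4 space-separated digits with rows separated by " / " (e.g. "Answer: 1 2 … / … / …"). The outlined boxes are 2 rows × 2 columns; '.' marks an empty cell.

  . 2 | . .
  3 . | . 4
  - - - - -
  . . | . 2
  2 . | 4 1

Step 1. [r3c2∈{1,3,4}] 4 has one home in col 2: r3c2 ⇒ r3c2=4.
Step 2. [r2c2∈{1}] only 1 remains possible at r2c2 ⇒ r2c2=1.
Step 3. [r3c3∈{3}] only 3 remains possible at r3c3. So r3c3=3.
Step 4. [r3c1∈{1}] r3c1 is down to just 1 ⇒ r3c1=1.
Step 5. [r1c1∈{4}] only 4 remains possible at r1c1, so r1c1=4.
Step 6. [r1c3∈{1}] only 1 remains possible at r1c3. So r1c3=1.
Step 7. [r2c3∈{2}] r2c3 has the single candidate 2. So r2c3=2.
Step 8. [r1c4∈{3}] r1c4 is down to just 3, so r1c4=3.
Step 9. [r4c2∈{3}] only 3 remains possible at r4c2, so r4c2=3.

Answer: 4 2 1 3 / 3 1 2 4 / 1 4 3 2 / 2 3 4 1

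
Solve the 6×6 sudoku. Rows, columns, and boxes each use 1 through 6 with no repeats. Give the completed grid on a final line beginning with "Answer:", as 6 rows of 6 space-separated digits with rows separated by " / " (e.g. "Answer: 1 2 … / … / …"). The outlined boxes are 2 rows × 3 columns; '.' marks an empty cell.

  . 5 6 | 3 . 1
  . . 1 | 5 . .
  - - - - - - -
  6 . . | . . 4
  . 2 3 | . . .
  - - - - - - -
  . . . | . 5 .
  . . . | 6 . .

Step 1. [r4c1∈{1,4,5}] 4 has one home in row 4: r4c1, so r4c1=4.
Step 2. [r5c4∈{1,2,4}] r5c4 is the only open cell in col 4 admitting 4, so r5c4=4.
Step 3. [r6c5∈{1,2,3}] across box 6, 1 lands solely at r6c5, so r6c5=1.
Step 4. [r5c3∈{2}] only 2 remains possible at r5c3, so r5c3=2.
Step 5. [r2c2∈{3,4}] r2c2 is the only open cell in box 1 admitting 4. So r2c2=4.
Step 6. [r6c2∈{3}] only 3 remains possible at r6c2. So r6c2=3.
Step 7. [r1c1∈{2}] only 2 remains possible at r1c1 ⇒ r1c1=2.
Step 8. [r4c5∈{6}] r4c5's peers cover all but 6, so r4c5=6.
Step 9. [r3c2∈{1}] r3c2 has the single candidate 1 ⇒ r3c2=1.
Step 10. [r2c5∈{2}] r2c5 has the single candidate 2, so r2c5=2.
Step 11. [r3c3∈{5}] r3c3 has the single candidate 5. So r3c3=5.
Step 12. [r6c3∈{4}] r6c3 is down to just 4 ⇒ r6c3=4.
Step 13. [r3c5∈{3}] r3c5's peers cover all but 3 ⇒ r3c5=3.
Step 14. [r5c2∈{6}] only 6 remains possible at r5c2, so r5c2=6.
Step 15. [r2c1∈{3}] r2c1 is down to just 3 ⇒ r2c1=3.
Step 16. [r4c6∈{5}] r4c6's peers cover all but 5. So r4c6=5.
Step 17. [r3c4∈{2}] r3c4 is down to just 2 ⇒ r3c4=2.
Step 18. [r6c1∈{5}] nothing but 5 survives at r6c1, so r6c1=5.
Step 19. [r4c4∈{1}] r4c4 is down to just 1. So r4c4=1.
Step 20. [r6c6∈{2}] nothing but 2 survives at r6c6, so r6c6=2.
Step 21. [r2c6∈{6}] r2c6's peers cover all but 6, so r2c6=6.
Step 22. [r5c1∈{1}] r5c1 is down to just 1. So r5c1=1.
Step 23. [r5c6∈{3}] nothing but 3 survives at r5c6, so r5c6=3.
Step 24. [r1c5∈{4}] only 4 remains possible at r1c5. So r1c5=4.

Answer: 2 5 6 3 4 1 / 3 4 1 5 2 6 / 6 1 5 2 3 4 / 4 2 3 1 6 5 / 1 6 2 4 5 3 / 5 3 4 6 1 2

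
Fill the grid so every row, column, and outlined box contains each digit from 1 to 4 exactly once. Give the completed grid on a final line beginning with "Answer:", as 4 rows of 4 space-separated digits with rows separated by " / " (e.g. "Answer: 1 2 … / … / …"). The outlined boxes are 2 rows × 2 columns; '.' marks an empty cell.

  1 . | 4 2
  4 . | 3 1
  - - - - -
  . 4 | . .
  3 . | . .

Step 1. [r4c2∈{1,2}] in col 2, 1 fits only at r4c2 ⇒ r4c2=1.
Step 2. [r3c3∈{1,2}] 1 has one home in row 3: r3c3 ⇒ r3c3=1.
Step 3. [r3c4∈{3}] r3c4's peers cover all but 3 ⇒ r3c4=3.
Step 4. [r2c2∈{2}] r2c2's peers cover all but 2, so r2c2=2.
Step 5. [r4c3∈{2}] r4c3 is down to just 2 ⇒ r4c3=2.
Step 6. [r3c1∈{2}] only 2 remains possible at r3c1 ⇒ r3c1=2.
Step 7. [r1c2∈{3}] r1c2's peers cover all but 3. So r1c2=3.
Step 8. [r4c4∈{4}] nothing but 4 survives at r4c4, so r4c4=4.

Answer: 1 3 4 2 / 4 2 3 1 / 2 4 1 3 / 3 1 2 4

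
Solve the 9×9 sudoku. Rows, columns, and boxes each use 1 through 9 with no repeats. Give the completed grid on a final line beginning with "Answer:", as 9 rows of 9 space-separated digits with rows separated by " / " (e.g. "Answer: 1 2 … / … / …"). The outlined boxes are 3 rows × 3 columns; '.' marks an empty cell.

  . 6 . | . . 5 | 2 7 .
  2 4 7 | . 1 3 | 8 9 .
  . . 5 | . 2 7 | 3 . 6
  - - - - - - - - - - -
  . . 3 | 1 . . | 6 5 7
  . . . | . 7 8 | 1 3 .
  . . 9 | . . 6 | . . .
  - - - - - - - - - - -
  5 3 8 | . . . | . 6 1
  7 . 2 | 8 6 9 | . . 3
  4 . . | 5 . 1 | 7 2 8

Step 1. [r6c7∈{4}] only 4 remains possible at r6c7, so r6c7=4.
Step 2. [r4c1∈{8}] r4c1 is down to just 8, so r4c1=8.
Step 3. [r7c5∈{4}] nothing but 4 survives at r7c5. So r7c5=4.
Step 4. [r6c2∈{1,2,5,7}] r6c2 is the only open cell in row 6 admitting 7, so r6c2=7.
Step 5. [r3c8∈{1,4}] across col 8, 1 lands solely at r3c8. So r3c8=1.
Step 6. [r3c1∈{9}] r3c1 has the single candidate 9, so r3c1=9.
Step 7. [r4c6∈{2,4}] 4 has one home in row 4: r4c6 ⇒ r4c6=4.
Step 8. [r5c9∈{2,9}] 9 has one home in col 9: r5c9. So r5c9=9.
Step 9. [r5c4∈{2}] nothing but 2 survives at r5c4. So r5c4=2.
Step 10. [r1c4∈{4,9}] col 4 places 9 nowhere but r1c4, so r1c4=9.
Step 11. [r5c1∈{6}] only 6 remains possible at r5c1. So r5c1=6.
Step 12. [r6c1∈{1}] nothing but 1 survives at r6c1. So r6c1=1.
Step 13. [r6c5∈{3,5}] r6c5 is the only open cell in row 6 admitting 5 ⇒ r6c5=5.
Step 14. [r1c1∈{3}] nothing but 3 survives at r1c1. So r1c1=3.
Step 15. [r3c2∈{8}] r3c2 has the single candidate 8, so r3c2=8.
Step 16. [r9c2∈{9}] only 9 remains possible at r9c2 ⇒ r9c2=9.
Step 17. [r6c8∈{8}] r6c8 is down to just 8. So r6c8=8.
Step 18. [r6c9∈{2}] r6c9's peers cover all but 2, so r6c9=2.
Step 19. [r8c8∈{4}] r8c8 has the single candidate 4 ⇒ r8c8=4.
Step 20. [r5c3∈{4}] r5c3 is down to just 4 ⇒ r5c3=4.
Step 21. [r1c9∈{4}] r1c9 is down to just 4. So r1c9=4.
Step 22. [r7c7∈{9}] r7c7 is down to just 9 ⇒ r7c7=9.
Step 23. [r5c2∈{5}] r5c2's peers cover all but 5. So r5c2=5.
Step 24. [r1c3∈{1}] nothing but 1 survives at r1c3 ⇒ r1c3=1.
Step 25. [r8c7∈{5}] r8c7 is down to just 5. So r8c7=5.
Step 26. [r8c2∈{1}] r8c2's peers cover all but 1, so r8c2=1.
Step 27. [r3c4∈{4}] r3c4 has the single candidate 4. So r3c4=4.
Step 28. [r7c6∈{2}] r7c6's peers cover all but 2, so r7c6=2.
Step 29. [r4c5∈{9}] only 9 remains possible at r4c5 ⇒ r4c5=9.
Step 30. [r6c4∈{3}] r6c4 has the single candidate 3 ⇒ r6c4=3.
Step 31. [r2c4∈{6}] nothing but 6 survives at r2c4. So r2c4=6.
Step 32. [r4c2∈{2}] r4c2 has the single candidate 2 ⇒ r4c2=2.
Step 33. [r9c3∈{6}] r9c3 has the single candidate 6, so r9c3=6.
Step 34. [r7c4∈{7}] r7c4 is down to just 7 ⇒ r7c4=7.
Step 35. [r9c5∈{3}] r9c5's peers cover all but 3 ⇒ r9c5=3.
Step 36. [r1c5∈{8}] r1c5's peers cover all but 8, so r1c5=8.
Step 37. [r2c9∈{5}] r2c9 is down to just 5, so r2c9=5.

Answer: 3 6 1 9 8 5 2 7 4 / 2 4 7 6 1 3 8 9 5 / 9 8 5 4 2 7 3 1 6 / 8 2 3 1 9 4 6 5 7 / 6 5 4 2 7 8 1 3 9 / 1 7 9 3 5 6 4 8 2 / 5 3 8 7 4 2 9 6 1 / 7 1 2 8 6 9 5 4 3 / 4 9 6 5 3 1 7 2 8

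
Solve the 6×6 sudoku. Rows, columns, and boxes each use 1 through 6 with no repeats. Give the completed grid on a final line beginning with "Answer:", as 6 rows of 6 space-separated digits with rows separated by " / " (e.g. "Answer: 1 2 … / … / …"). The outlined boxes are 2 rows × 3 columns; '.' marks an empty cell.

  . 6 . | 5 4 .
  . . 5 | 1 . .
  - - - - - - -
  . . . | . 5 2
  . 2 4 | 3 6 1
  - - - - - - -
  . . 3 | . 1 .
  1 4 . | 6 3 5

Step 1. [r2c2∈{3}] r2c2 is down to just 3. So r2c2=3.
Step 2. [r1c1∈{2}] r1c1 is down to just 2. So r1c1=2.
Step 3. [r3c3∈{1,6}] r3c3 is the only open cell in col 3 admitting 6 ⇒ r3c3=6.
Step 4. [r4c1∈{5}] r4c1's peers cover all but 5. So r4c1=5.
Step 5. [r5c4∈{2,4}] in row 5, 2 fits only at r5c4, so r5c4=2.
Step 6. [r2c1∈{4}] r2c1 is down to just 4. So r2c1=4.
Step 7. [r3c4∈{4}] nothing but 4 survives at r3c4 ⇒ r3c4=4.
Step 8. [r2c5∈{2}] r2c5 is down to just 2, so r2c5=2.
Step 9. [r5c1∈{6}] r5c1 is down to just 6. So r5c1=6.
Step 10. [r5c6∈{4}] nothing but 4 survives at r5c6 ⇒ r5c6=4.
Step 11. [r3c1∈{3}] r3c1 is down to just 3. So r3c1=3.
Step 12. [r3c2∈{1}] nothing but 1 survives at r3c2, so r3c2=1.
Step 13. [r1c3∈{1}] r1c3's peers cover all but 1, so r1c3=1.
Step 14. [r1c6∈{3}] r1c6's peers cover all but 3. So r1c6=3.
Step 15. [r5c2∈{5}] r5c2's peers cover all but 5. So r5c2=5.
Step 16. [r6c3∈{2}] r6c3 has the single candidate 2. So r6c3=2.
Step 17. [r2c6∈{6}] nothing but 6 survives at r2c6. So r2c6=6.

Answer: 2 6 1 5 4 3 / 4 3 5 1 2 6 / 3 1 6 4 5 2 / 5 2 4 3 6 1 / 6 5 3 2 1 4 / 1 4 2 6 3 5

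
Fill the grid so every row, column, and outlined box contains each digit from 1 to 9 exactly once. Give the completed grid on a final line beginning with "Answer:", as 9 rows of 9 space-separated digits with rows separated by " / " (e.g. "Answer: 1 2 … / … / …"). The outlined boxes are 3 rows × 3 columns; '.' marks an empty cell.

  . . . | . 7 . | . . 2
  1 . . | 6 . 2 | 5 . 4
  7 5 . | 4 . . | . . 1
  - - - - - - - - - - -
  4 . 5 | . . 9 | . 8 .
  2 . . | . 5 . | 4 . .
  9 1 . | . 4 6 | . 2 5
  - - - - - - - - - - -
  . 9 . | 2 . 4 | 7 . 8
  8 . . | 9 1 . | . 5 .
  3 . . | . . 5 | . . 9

Step 1. [r6c7∈{3}] r6c7 has the single candidate 3, so r6c7=3.
Step 2. [r3c3∈{2,3,6,8,9}] r3c3 is the only open cell in row 3 admitting 2. So r3c3=2.
Step 3. [r5c8∈{1,6,7,9}] 9 has one home in row 5: r5c8, so r5c8=9.
Step 4. [r1c1∈{6}] only 6 remains possible at r1c1, so r1c1=6.
Step 5. [r1c8∈{3}] r1c8 has the single candidate 3, so r1c8=3.
Step 6. [r7c5∈{3,6}] 3 has one home in row 7: r7c5 ⇒ r7c5=3.
Step 7. [r9c5∈{6,8}] in col 5, 6 fits only at r9c5, so r9c5=6.
Step 8. [r8c6∈{7}] r8c6 is down to just 7 ⇒ r8c6=7.
Step 9. [r9c4∈{8}] nothing but 8 survives at r9c4, so r9c4=8.
Step 10. [r5c6∈{1,3,8}] across box 5, 8 lands solely at r5c6 ⇒ r5c6=8.
Step 11. [r5c4∈{1,3,7}] r5c4 is the only open cell in row 5 admitting 1. So r5c4=1.
Step 12. [r6c3∈{7,8}] across row 6, 8 lands solely at r6c3. So r6c3=8.
Step 13. [r9c8∈{1,4}] in col 8, 4 fits only at r9c8. So r9c8=4.
Step 14. [r7c8∈{1,6}] col 8 places 1 nowhere but r7c8, so r7c8=1.
Step 15. [r7c3∈{6}] r7c3's peers cover all but 6 ⇒ r7c3=6.
Step 16. [r9c7∈{2}] nothing but 2 survives at r9c7, so r9c7=2.
Step 17. [r8c7∈{6}] r8c7 is down to just 6, so r8c7=6.
Step 18. [r9c2∈{7}] r9c2 has the single candidate 7 ⇒ r9c2=7.
Step 19. [r8c3∈{4}] nothing but 4 survives at r8c3, so r8c3=4.
Step 20. [r1c3∈{9}] r1c3 is down to just 9 ⇒ r1c3=9.
Step 21. [r3c7∈{8,9}] col 7 places 9 nowhere but r3c7, so r3c7=9.
Step 22. [r2c3∈{3}] r2c3's peers cover all but 3 ⇒ r2c3=3.
Step 23. [r2c2∈{8}] only 8 remains possible at r2c2 ⇒ r2c2=8.
Step 24. [r4c4∈{3,7}] r4c4 is the only open cell in col 4 admitting 3, so r4c4=3.
Step 25. [r4c9∈{6,7}] 7 has one home in row 4: r4c9. So r4c9=7.
Step 26. [r4c2∈{6}] r4c2 is down to just 6, so r4c2=6.
Step 27. [r5c2∈{3}] r5c2 is down to just 3 ⇒ r5c2=3.
Step 28. [r3c6∈{3}] r3c6's peers cover all but 3, so r3c6=3.
Step 29. [r5c9∈{6}] r5c9 is down to just 6. So r5c9=6.
Step 30. [r2c5∈{9}] only 9 remains possible at r2c5 ⇒ r2c5=9.
Step 31. [r4c7∈{1}] nothing but 1 survives at r4c7 ⇒ r4c7=1.
Step 32. [r7c1∈{5}] nothing but 5 survives at r7c1, so r7c1=5.
Step 33. [r1c4∈{5}] nothing but 5 survives at r1c4. So r1c4=5.
Step 34. [r8c9∈{3}] nothing but 3 survives at r8c9. So r8c9=3.
Step 35. [r1c7∈{8}] r1c7's peers cover all but 8 ⇒ r1c7=8.
Step 36. [r6c4∈{7}] nothing but 7 survives at r6c4 ⇒ r6c4=7.
Step 37. [r8c2∈{2}] only 2 remains possible at r8c2, so r8c2=2.
Step 38. [r5c3∈{7}] r5c3's peers cover all but 7. So r5c3=7.
Step 39. [r4c5∈{2}] r4c5 is down to just 2. So r4c5=2.
Step 40. [r3c5∈{8}] only 8 remains possible at r3c5, so r3c5=8.
Step 41. [r1c2∈{4}] r1c2's peers cover all but 4 ⇒ r1c2=4.
Step 42. [r1c6∈{1}] r1c6 has the single candidate 1. So r1c6=1.
Step 43. [r9c3∈{1}] nothing but 1 survives at r9c3, so r9c3=1.
Step 44. [r2c8∈{7}] only 7 remains possible at r2c8, so r2c8=7.
Step 45. [r3c8∈{6}] nothing but 6 survives at r3c8 ⇒ r3c8=6.

Answer: 6 4 9 5 7 1 8 3 2 / 1 8 3 6 9 2 5 7 4 / 7 5 2 4 8 3 9 6 1 / 4 6 5 3 2 9 1 8 7 / 2 3 7 1 5 8 4 9 6 / 9 1 8 7 4 6 3 2 5 / 5 9 6 2 3 4 7 1 8 / 8 2 4 9 1 7 6 5 3 / 3 7 1 8 6 5 2 4 9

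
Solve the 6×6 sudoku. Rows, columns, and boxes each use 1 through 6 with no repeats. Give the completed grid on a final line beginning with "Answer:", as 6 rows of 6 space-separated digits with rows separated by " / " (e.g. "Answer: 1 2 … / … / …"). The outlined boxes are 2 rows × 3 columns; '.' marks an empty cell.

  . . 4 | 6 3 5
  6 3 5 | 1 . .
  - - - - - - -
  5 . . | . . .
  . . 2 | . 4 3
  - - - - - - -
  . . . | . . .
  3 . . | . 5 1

Step 1. [r5c1∈{1,2,4}] 4 has one home in col 1: r5c1, so r5c1=4.
Step 2. [r4c2∈{1,6}] 6 has one home in row 4: r4c2 ⇒ r4c2=6.
Step 3. [r3c4∈{2}] nothing but 2 survives at r3c4. So r3c4=2.
Step 4. [r4c1∈{1}] nothing but 1 survives at r4c1 ⇒ r4c1=1.
Step 5. [r6c2∈{2}] only 2 remains possible at r6c2, so r6c2=2.
Step 6. [r2c5∈{2}] r2c5's peers cover all but 2, so r2c5=2.
Step 7. [r5c5∈{6}] nothing but 6 survives at r5c5. So r5c5=6.
Step 8. [r1c2∈{1}] r1c2's peers cover all but 1, so r1c2=1.
Step 9. [r3c6∈{6}] r3c6 is down to just 6. So r3c6=6.
Step 10. [r2c6∈{4}] only 4 remains possible at r2c6 ⇒ r2c6=4.
Step 11. [r1c1∈{2}] r1c1's peers cover all but 2. So r1c1=2.
Step 12. [r5c2∈{5}] r5c2 is down to just 5, so r5c2=5.
Step 13. [r5c4∈{3}] r5c4 has the single candidate 3, so r5c4=3.
Step 14. [r3c2∈{4}] r3c2 is down to just 4. So r3c2=4.
Step 15. [r6c3∈{6}] only 6 remains possible at r6c3. So r6c3=6.
Step 16. [r5c3∈{1}] only 1 remains possible at r5c3. So r5c3=1.
Step 17. [r4c4∈{5}] only 5 remains possible at r4c4 ⇒ r4c4=5.
Step 18. [r5c6∈{2}] nothing but 2 survives at r5c6, so r5c6=2.
Step 19. [r3c5∈{1}] r3c5's peers cover all but 1 ⇒ r3c5=1.
Step 20. [r3c3∈{3}] only 3 remains possible at r3c3. So r3c3=3.
Step 21. [r6c4∈{4}] r6c4 is down to just 4. So r6c4=4.

Answer: 2 1 4 6 3 5 / 6 3 5 1 2 4 / 5 4 3 2 1 6 / 1 6 2 5 4 3 / 4 5 1 3 6 2 / 3 2 6 4 5 1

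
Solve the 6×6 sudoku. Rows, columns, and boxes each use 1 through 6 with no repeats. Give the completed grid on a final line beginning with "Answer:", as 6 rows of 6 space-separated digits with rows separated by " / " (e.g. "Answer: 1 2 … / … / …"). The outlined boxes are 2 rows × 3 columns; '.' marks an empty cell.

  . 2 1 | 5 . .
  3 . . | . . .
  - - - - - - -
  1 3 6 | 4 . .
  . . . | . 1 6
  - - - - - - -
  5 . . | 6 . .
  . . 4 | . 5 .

Step 1. [r3c5∈{2}] r3c5 has the single candidate 2. So r3c5=2.
Step 2. [r5c3∈{2,3}] across col 3, 3 lands solely at r5c3. So r5c3=3.
Step 3. [r5c6∈{1,2,4}] r5c6 is the only open cell in row 5 admitting 2, so r5c6=2.
Step 4. [r1c5∈{3,4,6}] r1c5 is the only open cell in col 5 admitting 3 ⇒ r1c5=3.
Step 5. [r1c6∈{4}] r1c6 has the single candidate 4, so r1c6=4.
Step 6. [r2c2∈{4,5,6}] r2c2 is the only open cell in row 2 admitting 4 ⇒ r2c2=4.
Step 7. [r6c2∈{1,6}] r6c2 is the only open cell in col 2 admitting 6. So r6c2=6.
Step 8. [r4c3∈{2,5}] r4c3 is the only open cell in col 3 admitting 2, so r4c3=2.
Step 9. [r2c6∈{1}] only 1 remains possible at r2c6. So r2c6=1.
Step 10. [r4c4∈{3}] only 3 remains possible at r4c4 ⇒ r4c4=3.
Step 11. [r2c3∈{5}] r2c3's peers cover all but 5, so r2c3=5.
Step 12. [r1c1∈{6}] only 6 remains possible at r1c1. So r1c1=6.
Step 13. [r2c4∈{2}] nothing but 2 survives at r2c4, so r2c4=2.
Step 14. [r6c6∈{3}] r6c6 has the single candidate 3. So r6c6=3.
Step 15. [r5c2∈{1}] nothing but 1 survives at r5c2. So r5c2=1.
Step 16. [r2c5∈{6}] only 6 remains possible at r2c5 ⇒ r2c5=6.
Step 17. [r6c4∈{1}] r6c4 has the single candidate 1. So r6c4=1.
Step 18. [r6c1∈{2}] r6c1's peers cover all but 2. So r6c1=2.
Step 19. [r4c2∈{5}] r4c2 has the single candidate 5, so r4c2=5.
Step 20. [r3c6∈{5}] r3c6 is down to just 5. So r3c6=5.
Step 21. [r4c1∈{4}] r4c1 is down to just 4. So r4c1=4.
Step 22. [r5c5∈{4}] r5c5's peers cover all but 4 ⇒ r5c5=4.

Answer: 6 2 1 5 3 4 / 3 4 5 2 6 1 / 1 3 6 4 2 5 / 4 5 2 3 1 6 / 5 1 3 6 4 2 / 2 6 4 1 5 3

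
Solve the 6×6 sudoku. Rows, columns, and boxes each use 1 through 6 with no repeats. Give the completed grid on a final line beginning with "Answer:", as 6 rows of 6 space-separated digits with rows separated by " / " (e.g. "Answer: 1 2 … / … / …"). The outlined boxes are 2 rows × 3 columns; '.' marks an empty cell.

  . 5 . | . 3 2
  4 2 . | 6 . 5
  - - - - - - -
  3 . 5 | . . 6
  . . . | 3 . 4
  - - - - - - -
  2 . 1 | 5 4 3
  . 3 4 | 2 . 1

Step 1. [r3c4∈{1}] r3c4 has the single candidate 1, so r3c4=1.
Step 2. [r5c2∈{6}] only 6 remains possible at r5c2 ⇒ r5c2=6.
Step 3. [r1c1∈{1,6}] row 1 places 1 nowhere but r1c1 ⇒ r1c1=1.
Step 4. [r4c3∈{2,6}] r4c3 is the only open cell in col 3 admitting 2 ⇒ r4c3=2.
Step 5. [r6c5∈{6}] r6c5 has the single candidate 6 ⇒ r6c5=6.
Step 6. [r1c4∈{4}] only 4 remains possible at r1c4, so r1c4=4.
Step 7. [r2c5∈{1}] r2c5 is down to just 1, so r2c5=1.
Step 8. [r4c2∈{1}] r4c2 has the single candidate 1. So r4c2=1.
Step 9. [r6c1∈{5}] nothing but 5 survives at r6c1, so r6c1=5.
Step 10. [r3c5∈{2}] nothing but 2 survives at r3c5, so r3c5=2.
Step 11. [r2c3∈{3}] r2c3 is down to just 3 ⇒ r2c3=3.
Step 12. [r3c2∈{4}] r3c2 has the single candidate 4. So r3c2=4.
Step 13. [r4c5∈{5}] r4c5 is down to just 5 ⇒ r4c5=5.
Step 14. [r4c1∈{6}] r4c1 has the single candidate 6 ⇒ r4c1=6.
Step 15. [r1c3∈{6}] only 6 remains possible at r1c3 ⇒ r1c3=6.

Answer: 1 5 6 4 3 2 / 4 2 3 6 1 5 / 3 4 5 1 2 6 / 6 1 2 3 5 4 / 2 6 1 5 4 3 / 5 3 4 2 6 1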